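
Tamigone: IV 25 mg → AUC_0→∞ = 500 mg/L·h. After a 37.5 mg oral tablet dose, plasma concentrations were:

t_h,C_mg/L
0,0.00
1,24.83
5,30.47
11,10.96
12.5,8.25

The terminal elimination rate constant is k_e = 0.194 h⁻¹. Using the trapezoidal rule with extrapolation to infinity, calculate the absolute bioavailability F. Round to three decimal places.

Trapezoidal AUC_0→12.5 (oral tablet):
  [0→1]: (0.00+24.83)/2 × 1 = 12.415
  [1→5]: (24.83+30.47)/2 × 4 = 110.6
  [5→11]: (30.47+10.96)/2 × 6 = 124.29
  [11→12.5]: (10.96+8.25)/2 × 1.5 = 14.4075
  Sum = 261.7125 mg/L·h
Tail: C_last/k_e = 8.25/0.194 = 42.526
AUC_0→∞ (oral tablet) = 261.7125 + 42.526 = 304.2385 mg/L·h
F = (AUC_ev/D_ev)/(AUC_iv/D_iv) = (304.2385/37.5)/(500/25) = 8.11303/20 = 0.4057

F = 0.406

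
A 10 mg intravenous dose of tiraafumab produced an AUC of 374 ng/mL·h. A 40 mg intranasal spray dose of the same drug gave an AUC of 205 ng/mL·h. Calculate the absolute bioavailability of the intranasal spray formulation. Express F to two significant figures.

F = 0.14

F = (AUC_ev / D_ev) / (AUC_iv / D_iv)
  = (205/40) / (374/10)
  = 5.125 / 37.4 = 0.1370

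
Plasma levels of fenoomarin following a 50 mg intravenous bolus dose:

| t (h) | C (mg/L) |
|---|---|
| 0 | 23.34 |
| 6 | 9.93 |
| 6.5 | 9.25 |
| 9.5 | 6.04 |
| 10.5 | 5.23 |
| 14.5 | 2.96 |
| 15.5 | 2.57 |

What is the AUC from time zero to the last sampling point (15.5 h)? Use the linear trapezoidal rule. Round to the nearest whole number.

Trapezoidal AUC_0→15.5:
  [0→6]: (23.34+9.93)/2 × 6 = 99.81
  [6→6.5]: (9.93+9.25)/2 × 0.5 = 4.795
  [6.5→9.5]: (9.25+6.04)/2 × 3 = 22.935
  [9.5→10.5]: (6.04+5.23)/2 × 1 = 5.635
  [10.5→14.5]: (5.23+2.96)/2 × 4 = 16.38
  [14.5→15.5]: (2.96+2.57)/2 × 1 = 2.765
  Sum = 152.32 mg/L·h

AUC = 152 mg/L·h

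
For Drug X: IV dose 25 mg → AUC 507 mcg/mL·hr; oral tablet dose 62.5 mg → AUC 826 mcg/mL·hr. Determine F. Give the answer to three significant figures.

F = 0.652

F = (AUC_ev / D_ev) / (AUC_iv / D_iv)
  = (826/62.5) / (507/25)
  = 13.216 / 20.28 = 0.6517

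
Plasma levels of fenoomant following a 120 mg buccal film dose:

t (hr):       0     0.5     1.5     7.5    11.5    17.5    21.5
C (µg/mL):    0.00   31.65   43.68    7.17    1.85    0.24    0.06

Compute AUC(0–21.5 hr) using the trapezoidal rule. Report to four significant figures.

AUC = 223.0 µg/mL·hr

Trapezoidal AUC_0→21.5:
  [0→0.5]: (0.00+31.65)/2 × 0.5 = 7.9125
  [0.5→1.5]: (31.65+43.68)/2 × 1 = 37.665
  [1.5→7.5]: (43.68+7.17)/2 × 6 = 152.55
  [7.5→11.5]: (7.17+1.85)/2 × 4 = 18.04
  [11.5→17.5]: (1.85+0.24)/2 × 6 = 6.27
  [17.5→21.5]: (0.24+0.06)/2 × 4 = 0.6
  Sum = 223.0375 µg/mL·hr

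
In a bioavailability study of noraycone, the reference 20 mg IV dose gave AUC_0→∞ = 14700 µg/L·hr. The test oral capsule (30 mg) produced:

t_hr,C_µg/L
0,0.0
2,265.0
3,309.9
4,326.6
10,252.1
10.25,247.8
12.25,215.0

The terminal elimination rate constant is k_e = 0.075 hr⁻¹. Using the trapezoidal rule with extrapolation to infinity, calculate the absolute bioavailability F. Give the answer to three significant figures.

Trapezoidal AUC_0→12.25 (oral capsule):
  [0→2]: (0.0+265.0)/2 × 2 = 265.0
  [2→3]: (265.0+309.9)/2 × 1 = 287.45
  [3→4]: (309.9+326.6)/2 × 1 = 318.25
  [4→10]: (326.6+252.1)/2 × 6 = 1736.1
  [10→10.25]: (252.1+247.8)/2 × 0.25 = 62.4875
  [10.25→12.25]: (247.8+215.0)/2 × 2 = 462.8
  Sum = 3132.0875 µg/L·hr
Tail: C_last/k_e = 215.0/0.075 = 2866.667
AUC_0→∞ (oral capsule) = 3132.0875 + 2866.667 = 5998.7545 µg/L·hr
F = (AUC_ev/D_ev)/(AUC_iv/D_iv) = (5998.7545/30)/(14700/20) = 199.958/735 = 0.2721

F = 0.272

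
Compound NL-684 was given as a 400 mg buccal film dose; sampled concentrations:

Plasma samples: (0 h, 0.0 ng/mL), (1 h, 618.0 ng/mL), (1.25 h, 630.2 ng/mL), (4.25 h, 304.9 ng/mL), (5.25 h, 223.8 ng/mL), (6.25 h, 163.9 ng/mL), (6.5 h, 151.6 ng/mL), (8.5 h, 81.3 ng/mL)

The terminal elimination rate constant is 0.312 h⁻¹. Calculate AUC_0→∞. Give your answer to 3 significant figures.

Trapezoidal AUC_0→8.5:
  [0→1]: (0.0+618.0)/2 × 1 = 309.0
  [1→1.25]: (618.0+630.2)/2 × 0.25 = 156.025
  [1.25→4.25]: (630.2+304.9)/2 × 3 = 1402.65
  [4.25→5.25]: (304.9+223.8)/2 × 1 = 264.35
  [5.25→6.25]: (223.8+163.9)/2 × 1 = 193.85
  [6.25→6.5]: (163.9+151.6)/2 × 0.25 = 39.4375
  [6.5→8.5]: (151.6+81.3)/2 × 2 = 232.9
  Sum = 2598.2125 ng/mL·h
Extrapolated tail: C_last / k_e = 81.3 / 0.312 = 260.577
AUC_0→∞ = 2598.2125 + 260.577 = 2858.7895 ng/mL·h

AUC = 2860 ng/mL·h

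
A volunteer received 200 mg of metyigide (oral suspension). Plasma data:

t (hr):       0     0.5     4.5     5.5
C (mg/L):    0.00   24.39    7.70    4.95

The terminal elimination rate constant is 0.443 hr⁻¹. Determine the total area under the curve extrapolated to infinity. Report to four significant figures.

Trapezoidal AUC_0→5.5:
  [0→0.5]: (0.00+24.39)/2 × 0.5 = 6.0975
  [0.5→4.5]: (24.39+7.70)/2 × 4 = 64.18
  [4.5→5.5]: (7.70+4.95)/2 × 1 = 6.325
  Sum = 76.6025 mg/L·hr
Extrapolated tail: C_last / k_e = 4.95 / 0.443 = 11.174
AUC_0→∞ = 76.6025 + 11.174 = 87.7765 mg/L·hr

AUC = 87.78 mg/L·hr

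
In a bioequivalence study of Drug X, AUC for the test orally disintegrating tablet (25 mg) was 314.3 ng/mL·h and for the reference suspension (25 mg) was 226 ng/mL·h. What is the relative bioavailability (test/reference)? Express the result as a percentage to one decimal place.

F_rel = (AUC_test/D_test) / (AUC_ref/D_ref)
      = (314.3/25) / (226/25)
      = 12.572 / 9.04 = 1.3907 = 139.07%

F_rel = 139.1%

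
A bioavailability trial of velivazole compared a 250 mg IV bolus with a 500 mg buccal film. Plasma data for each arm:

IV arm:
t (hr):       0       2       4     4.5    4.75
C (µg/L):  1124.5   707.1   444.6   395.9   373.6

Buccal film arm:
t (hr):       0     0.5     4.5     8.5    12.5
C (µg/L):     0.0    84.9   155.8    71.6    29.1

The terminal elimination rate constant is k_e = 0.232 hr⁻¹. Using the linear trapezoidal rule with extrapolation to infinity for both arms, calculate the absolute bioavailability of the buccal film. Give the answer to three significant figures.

F = 0.131

Trapezoidal AUC_0→4.75 (IV):
  [0→2]: (1124.5+707.1)/2 × 2 = 1831.6
  [2→4]: (707.1+444.6)/2 × 2 = 1151.7
  [4→4.5]: (444.6+395.9)/2 × 0.5 = 210.125
  [4.5→4.75]: (395.9+373.6)/2 × 0.25 = 96.1875
  Sum = 3289.6125 µg/L·hr
IV tail: 373.6/0.232 = 1610.345; AUC_iv,0→∞ = 3289.6125 + 1610.345 = 4899.9575 µg/L·hr
Trapezoidal AUC_0→12.5 (buccal film):
  [0→0.5]: (0.0+84.9)/2 × 0.5 = 21.225
  [0.5→4.5]: (84.9+155.8)/2 × 4 = 481.4
  [4.5→8.5]: (155.8+71.6)/2 × 4 = 454.8
  [8.5→12.5]: (71.6+29.1)/2 × 4 = 201.4
  Sum = 1158.825 µg/L·hr
buccal film tail: 29.1/0.232 = 125.431; AUC_ev,0→∞ = 1158.825 + 125.431 = 1284.256 µg/L·hr
F = (AUC_ev/D_ev)/(AUC_iv/D_iv) = (1284.256/500)/(4899.9575/250) = 2.568512/19.59983 = 0.1310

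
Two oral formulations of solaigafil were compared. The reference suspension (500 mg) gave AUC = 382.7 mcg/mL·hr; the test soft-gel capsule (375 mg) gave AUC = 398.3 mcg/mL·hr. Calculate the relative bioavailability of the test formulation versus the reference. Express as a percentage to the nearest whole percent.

F_rel = 139%

F_rel = (AUC_test/D_test) / (AUC_ref/D_ref)
      = (398.3/375) / (382.7/500)
      = 1.06213 / 0.7654 = 1.3877 = 138.77%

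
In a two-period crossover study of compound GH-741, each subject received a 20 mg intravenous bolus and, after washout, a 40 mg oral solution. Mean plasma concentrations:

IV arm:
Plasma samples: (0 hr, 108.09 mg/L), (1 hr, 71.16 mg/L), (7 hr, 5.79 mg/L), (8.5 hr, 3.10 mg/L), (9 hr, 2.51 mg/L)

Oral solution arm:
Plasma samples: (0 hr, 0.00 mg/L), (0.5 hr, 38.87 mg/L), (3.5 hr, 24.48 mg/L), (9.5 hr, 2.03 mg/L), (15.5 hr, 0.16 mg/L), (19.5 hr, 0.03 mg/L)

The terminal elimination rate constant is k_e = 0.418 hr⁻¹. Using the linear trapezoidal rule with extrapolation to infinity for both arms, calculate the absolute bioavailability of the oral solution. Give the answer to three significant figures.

Trapezoidal AUC_0→9 (IV):
  [0→1]: (108.09+71.16)/2 × 1 = 89.625
  [1→7]: (71.16+5.79)/2 × 6 = 230.85
  [7→8.5]: (5.79+3.10)/2 × 1.5 = 6.6675
  [8.5→9]: (3.10+2.51)/2 × 0.5 = 1.4025
  Sum = 328.545 mg/L·hr
IV tail: 2.51/0.418 = 6.005; AUC_iv,0→∞ = 328.545 + 6.005 = 334.55 mg/L·hr
Trapezoidal AUC_0→19.5 (oral solution):
  [0→0.5]: (0.00+38.87)/2 × 0.5 = 9.7175
  [0.5→3.5]: (38.87+24.48)/2 × 3 = 95.025
  [3.5→9.5]: (24.48+2.03)/2 × 6 = 79.53
  [9.5→15.5]: (2.03+0.16)/2 × 6 = 6.57
  [15.5→19.5]: (0.16+0.03)/2 × 4 = 0.38
  Sum = 191.2225 mg/L·hr
oral solution tail: 0.03/0.418 = 0.072; AUC_ev,0→∞ = 191.2225 + 0.072 = 191.2945 mg/L·hr
F = (AUC_ev/D_ev)/(AUC_iv/D_iv) = (191.2945/40)/(334.55/20) = 4.7823625/16.7275 = 0.2859

F = 0.286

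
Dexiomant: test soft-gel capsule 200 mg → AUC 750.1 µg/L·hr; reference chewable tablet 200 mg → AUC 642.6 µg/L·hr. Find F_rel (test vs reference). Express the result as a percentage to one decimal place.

F_rel = 116.7%

F_rel = (AUC_test/D_test) / (AUC_ref/D_ref)
      = (750.1/200) / (642.6/200)
      = 3.7505 / 3.213 = 1.1673 = 116.73%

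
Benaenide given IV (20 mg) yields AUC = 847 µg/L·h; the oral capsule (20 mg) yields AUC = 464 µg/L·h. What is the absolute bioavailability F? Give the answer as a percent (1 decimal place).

F = 54.8%

F = (AUC_ev / D_ev) / (AUC_iv / D_iv)
  = (464/20) / (847/20)
  = 23.2 / 42.35 = 0.5478
  = 54.78%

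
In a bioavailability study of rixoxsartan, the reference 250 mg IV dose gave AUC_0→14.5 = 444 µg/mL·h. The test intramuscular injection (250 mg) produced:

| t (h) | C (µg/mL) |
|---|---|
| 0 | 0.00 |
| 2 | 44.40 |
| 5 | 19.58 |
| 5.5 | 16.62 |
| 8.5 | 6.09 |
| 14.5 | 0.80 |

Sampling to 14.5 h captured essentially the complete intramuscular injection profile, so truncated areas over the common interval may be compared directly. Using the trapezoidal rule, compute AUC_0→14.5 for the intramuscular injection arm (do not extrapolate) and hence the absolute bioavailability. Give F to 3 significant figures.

Trapezoidal AUC_0→14.5 (intramuscular injection):
  [0→2]: (0.00+44.40)/2 × 2 = 44.4
  [2→5]: (44.40+19.58)/2 × 3 = 95.97
  [5→5.5]: (19.58+16.62)/2 × 0.5 = 9.05
  [5.5→8.5]: (16.62+6.09)/2 × 3 = 34.065
  [8.5→14.5]: (6.09+0.80)/2 × 6 = 20.67
  Sum = 204.155 µg/mL·h
F = (AUC_ev/D_ev)/(AUC_iv/D_iv) = (204.155/250)/(444/250) = 0.81662/1.776 = 0.4598

F = 0.460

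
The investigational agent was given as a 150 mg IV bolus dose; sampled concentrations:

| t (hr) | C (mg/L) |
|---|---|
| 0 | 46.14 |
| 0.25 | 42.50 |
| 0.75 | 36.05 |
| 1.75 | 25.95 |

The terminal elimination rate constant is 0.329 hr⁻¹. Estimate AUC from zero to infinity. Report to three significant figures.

AUC = 141 mg/L·hr

Trapezoidal AUC_0→1.75:
  [0→0.25]: (46.14+42.50)/2 × 0.25 = 11.08
  [0.25→0.75]: (42.50+36.05)/2 × 0.5 = 19.6375
  [0.75→1.75]: (36.05+25.95)/2 × 1 = 31.0
  Sum = 61.7175 mg/L·hr
Extrapolated tail: C_last / k_e = 25.95 / 0.329 = 78.875
AUC_0→∞ = 61.7175 + 78.875 = 140.5925 mg/L·hr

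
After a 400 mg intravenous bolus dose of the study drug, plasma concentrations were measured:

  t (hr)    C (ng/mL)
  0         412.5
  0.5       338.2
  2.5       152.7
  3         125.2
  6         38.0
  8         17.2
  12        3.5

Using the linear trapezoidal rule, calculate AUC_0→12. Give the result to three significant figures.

Trapezoidal AUC_0→12:
  [0→0.5]: (412.5+338.2)/2 × 0.5 = 187.675
  [0.5→2.5]: (338.2+152.7)/2 × 2 = 490.9
  [2.5→3]: (152.7+125.2)/2 × 0.5 = 69.475
  [3→6]: (125.2+38.0)/2 × 3 = 244.8
  [6→8]: (38.0+17.2)/2 × 2 = 55.2
  [8→12]: (17.2+3.5)/2 × 4 = 41.4
  Sum = 1089.45 ng/mL·hr

AUC = 1090 ng/mL·hr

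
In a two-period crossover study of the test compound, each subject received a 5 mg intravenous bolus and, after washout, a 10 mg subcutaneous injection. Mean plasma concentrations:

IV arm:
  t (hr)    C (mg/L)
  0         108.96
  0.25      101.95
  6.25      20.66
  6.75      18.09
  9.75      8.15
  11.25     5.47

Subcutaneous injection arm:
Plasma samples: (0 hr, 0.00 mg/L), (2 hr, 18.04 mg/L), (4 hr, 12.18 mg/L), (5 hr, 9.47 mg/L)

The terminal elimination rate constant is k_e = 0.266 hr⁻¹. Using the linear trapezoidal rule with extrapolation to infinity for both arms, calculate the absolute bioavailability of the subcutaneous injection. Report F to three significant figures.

F = 0.0999

Trapezoidal AUC_0→11.25 (IV):
  [0→0.25]: (108.96+101.95)/2 × 0.25 = 26.36375
  [0.25→6.25]: (101.95+20.66)/2 × 6 = 367.83
  [6.25→6.75]: (20.66+18.09)/2 × 0.5 = 9.6875
  [6.75→9.75]: (18.09+8.15)/2 × 3 = 39.36
  [9.75→11.25]: (8.15+5.47)/2 × 1.5 = 10.215
  Sum = 453.45625 mg/L·hr
IV tail: 5.47/0.266 = 20.564; AUC_iv,0→∞ = 453.45625 + 20.564 = 474.02025 mg/L·hr
Trapezoidal AUC_0→5 (subcutaneous injection):
  [0→2]: (0.00+18.04)/2 × 2 = 18.04
  [2→4]: (18.04+12.18)/2 × 2 = 30.22
  [4→5]: (12.18+9.47)/2 × 1 = 10.825
  Sum = 59.085 mg/L·hr
subcutaneous injection tail: 9.47/0.266 = 35.602; AUC_ev,0→∞ = 59.085 + 35.602 = 94.687 mg/L·hr
F = (AUC_ev/D_ev)/(AUC_iv/D_iv) = (94.687/10)/(474.02025/5) = 9.4687/94.80405 = 0.0999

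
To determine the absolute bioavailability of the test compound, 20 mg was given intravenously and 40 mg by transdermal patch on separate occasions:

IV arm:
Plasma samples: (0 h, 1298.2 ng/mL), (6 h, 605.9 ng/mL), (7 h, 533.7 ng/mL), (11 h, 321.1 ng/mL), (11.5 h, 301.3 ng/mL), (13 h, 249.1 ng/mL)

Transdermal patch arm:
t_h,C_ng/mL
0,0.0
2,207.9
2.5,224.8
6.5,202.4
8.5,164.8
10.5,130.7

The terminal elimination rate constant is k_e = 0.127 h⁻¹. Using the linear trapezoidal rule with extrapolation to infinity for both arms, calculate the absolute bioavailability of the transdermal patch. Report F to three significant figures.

Trapezoidal AUC_0→13 (IV):
  [0→6]: (1298.2+605.9)/2 × 6 = 5712.3
  [6→7]: (605.9+533.7)/2 × 1 = 569.8
  [7→11]: (533.7+321.1)/2 × 4 = 1709.6
  [11→11.5]: (321.1+301.3)/2 × 0.5 = 155.6
  [11.5→13]: (301.3+249.1)/2 × 1.5 = 412.8
  Sum = 8560.1 ng/mL·h
IV tail: 249.1/0.127 = 1961.417; AUC_iv,0→∞ = 8560.1 + 1961.417 = 10521.517 ng/mL·h
Trapezoidal AUC_0→10.5 (transdermal patch):
  [0→2]: (0.0+207.9)/2 × 2 = 207.9
  [2→2.5]: (207.9+224.8)/2 × 0.5 = 108.175
  [2.5→6.5]: (224.8+202.4)/2 × 4 = 854.4
  [6.5→8.5]: (202.4+164.8)/2 × 2 = 367.2
  [8.5→10.5]: (164.8+130.7)/2 × 2 = 295.5
  Sum = 1833.175 ng/mL·h
transdermal patch tail: 130.7/0.127 = 1029.134; AUC_ev,0→∞ = 1833.175 + 1029.134 = 2862.309 ng/mL·h
F = (AUC_ev/D_ev)/(AUC_iv/D_iv) = (2862.309/40)/(10521.517/20) = 71.557725/526.07585 = 0.1360

F = 0.136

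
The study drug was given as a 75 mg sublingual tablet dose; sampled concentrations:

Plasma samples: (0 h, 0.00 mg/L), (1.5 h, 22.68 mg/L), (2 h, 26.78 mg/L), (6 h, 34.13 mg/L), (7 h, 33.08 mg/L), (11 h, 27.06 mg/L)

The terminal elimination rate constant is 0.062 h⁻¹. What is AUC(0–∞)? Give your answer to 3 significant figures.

Trapezoidal AUC_0→11:
  [0→1.5]: (0.00+22.68)/2 × 1.5 = 17.01
  [1.5→2]: (22.68+26.78)/2 × 0.5 = 12.365
  [2→6]: (26.78+34.13)/2 × 4 = 121.82
  [6→7]: (34.13+33.08)/2 × 1 = 33.605
  [7→11]: (33.08+27.06)/2 × 4 = 120.28
  Sum = 305.08 mg/L·h
Extrapolated tail: C_last / k_e = 27.06 / 0.062 = 436.452
AUC_0→∞ = 305.08 + 436.452 = 741.532 mg/L·h

AUC = 742 mg/L·h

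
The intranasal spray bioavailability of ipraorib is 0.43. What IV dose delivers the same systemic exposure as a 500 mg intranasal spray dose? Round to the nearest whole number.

D_iv = 215 mg

Systemic exposure from an extravascular dose = F × D_ev, so the equivalent IV dose is F × D_ev.
D_iv = F × D_ev = 0.43 × 500 = 215 mg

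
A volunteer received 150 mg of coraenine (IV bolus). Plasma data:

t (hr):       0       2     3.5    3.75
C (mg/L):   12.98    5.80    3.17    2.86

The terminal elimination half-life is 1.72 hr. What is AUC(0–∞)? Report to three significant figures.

AUC = 33.4 mg/L·hr

Trapezoidal AUC_0→3.75:
  [0→2]: (12.98+5.80)/2 × 2 = 18.78
  [2→3.5]: (5.80+3.17)/2 × 1.5 = 6.7275
  [3.5→3.75]: (3.17+2.86)/2 × 0.25 = 0.75375
  Sum = 26.26125 mg/L·hr
k_e = ln2 / t½ = 0.693147 / 1.72 = 0.4030 hr^-1
Extrapolated tail: C_last / k_e = 2.86 / 0.403 = 7.097
AUC_0→∞ = 26.26125 + 7.097 = 33.35825 mg/L·hr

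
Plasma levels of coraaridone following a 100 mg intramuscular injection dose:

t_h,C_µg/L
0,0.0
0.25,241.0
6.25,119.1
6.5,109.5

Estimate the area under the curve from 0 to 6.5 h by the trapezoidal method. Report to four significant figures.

Trapezoidal AUC_0→6.5:
  [0→0.25]: (0.0+241.0)/2 × 0.25 = 30.125
  [0.25→6.25]: (241.0+119.1)/2 × 6 = 1080.3
  [6.25→6.5]: (119.1+109.5)/2 × 0.25 = 28.575
  Sum = 1139.0 µg/L·h

AUC = 1139 µg/L·h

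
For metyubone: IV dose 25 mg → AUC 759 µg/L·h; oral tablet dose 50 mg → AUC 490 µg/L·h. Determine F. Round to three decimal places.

F = (AUC_ev / D_ev) / (AUC_iv / D_iv)
  = (490/50) / (759/25)
  = 9.8 / 30.36 = 0.3228

F = 0.323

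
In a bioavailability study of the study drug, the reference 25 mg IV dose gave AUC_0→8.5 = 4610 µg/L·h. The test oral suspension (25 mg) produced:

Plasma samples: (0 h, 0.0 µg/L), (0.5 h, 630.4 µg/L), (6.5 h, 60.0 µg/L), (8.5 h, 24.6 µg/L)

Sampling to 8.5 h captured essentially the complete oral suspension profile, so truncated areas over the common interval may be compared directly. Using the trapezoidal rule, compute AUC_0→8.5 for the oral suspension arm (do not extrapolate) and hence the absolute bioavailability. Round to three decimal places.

Trapezoidal AUC_0→8.5 (oral suspension):
  [0→0.5]: (0.0+630.4)/2 × 0.5 = 157.6
  [0.5→6.5]: (630.4+60.0)/2 × 6 = 2071.2
  [6.5→8.5]: (60.0+24.6)/2 × 2 = 84.6
  Sum = 2313.4 µg/L·h
F = (AUC_ev/D_ev)/(AUC_iv/D_iv) = (2313.4/25)/(4610/25) = 92.536/184.4 = 0.5018

F = 0.502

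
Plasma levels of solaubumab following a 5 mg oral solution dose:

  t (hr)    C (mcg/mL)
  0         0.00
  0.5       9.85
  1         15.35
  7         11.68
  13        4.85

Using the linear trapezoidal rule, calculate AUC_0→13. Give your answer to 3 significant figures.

Trapezoidal AUC_0→13:
  [0→0.5]: (0.00+9.85)/2 × 0.5 = 2.4625
  [0.5→1]: (9.85+15.35)/2 × 0.5 = 6.3
  [1→7]: (15.35+11.68)/2 × 6 = 81.09
  [7→13]: (11.68+4.85)/2 × 6 = 49.59
  Sum = 139.4425 mcg/mL·hr

AUC = 139 mcg/mL·hr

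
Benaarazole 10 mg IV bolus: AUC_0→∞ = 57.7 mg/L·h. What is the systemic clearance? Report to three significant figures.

CL = Dose_iv / AUC_0→∞
   = 10 / 57.7 = 0.17331 L/h

CL = 0.173 L/h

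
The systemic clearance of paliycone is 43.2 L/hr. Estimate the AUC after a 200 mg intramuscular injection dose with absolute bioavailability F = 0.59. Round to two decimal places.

AUC_0→∞ = F × Dose / CL
        = 0.59 × 200 / 43.2 = 2.73148 mg/L·hr

AUC = 2.73 mg/L·hr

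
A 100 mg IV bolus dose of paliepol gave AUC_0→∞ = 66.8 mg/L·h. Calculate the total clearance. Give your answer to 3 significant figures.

CL = Dose_iv / AUC_0→∞
   = 100 / 66.8 = 1.49701 L/h

CL = 1.50 L/h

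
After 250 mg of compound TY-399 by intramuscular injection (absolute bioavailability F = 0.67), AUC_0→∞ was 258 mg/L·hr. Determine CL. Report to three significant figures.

CL = F × Dose / AUC_0→∞
   = 0.67 × 250 / 258 = 0.649225 L/hr

CL = 0.649 L/hr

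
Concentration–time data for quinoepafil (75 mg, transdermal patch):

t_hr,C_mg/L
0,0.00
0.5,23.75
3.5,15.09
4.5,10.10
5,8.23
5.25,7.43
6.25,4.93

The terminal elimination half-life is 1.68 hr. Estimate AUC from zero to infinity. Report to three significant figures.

Trapezoidal AUC_0→6.25:
  [0→0.5]: (0.00+23.75)/2 × 0.5 = 5.9375
  [0.5→3.5]: (23.75+15.09)/2 × 3 = 58.26
  [3.5→4.5]: (15.09+10.10)/2 × 1 = 12.595
  [4.5→5]: (10.10+8.23)/2 × 0.5 = 4.5825
  [5→5.25]: (8.23+7.43)/2 × 0.25 = 1.9575
  [5.25→6.25]: (7.43+4.93)/2 × 1 = 6.18
  Sum = 89.5125 mg/L·hr
k_e = ln2 / t½ = 0.693147 / 1.68 = 0.4126 hr^-1
Extrapolated tail: C_last / k_e = 4.93 / 0.4126 = 11.949
AUC_0→∞ = 89.5125 + 11.949 = 101.4615 mg/L·hr

AUC = 101 mg/L·hr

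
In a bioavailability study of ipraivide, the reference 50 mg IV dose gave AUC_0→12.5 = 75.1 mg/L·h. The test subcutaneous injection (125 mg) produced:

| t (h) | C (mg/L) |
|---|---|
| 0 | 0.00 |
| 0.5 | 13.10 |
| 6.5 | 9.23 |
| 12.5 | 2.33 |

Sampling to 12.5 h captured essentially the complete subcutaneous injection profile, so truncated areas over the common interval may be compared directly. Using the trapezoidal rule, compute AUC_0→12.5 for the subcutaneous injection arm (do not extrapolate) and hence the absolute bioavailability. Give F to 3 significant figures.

Trapezoidal AUC_0→12.5 (subcutaneous injection):
  [0→0.5]: (0.00+13.10)/2 × 0.5 = 3.275
  [0.5→6.5]: (13.10+9.23)/2 × 6 = 66.99
  [6.5→12.5]: (9.23+2.33)/2 × 6 = 34.68
  Sum = 104.945 mg/L·h
F = (AUC_ev/D_ev)/(AUC_iv/D_iv) = (104.945/125)/(75.1/50) = 0.83956/1.502 = 0.5590

F = 0.559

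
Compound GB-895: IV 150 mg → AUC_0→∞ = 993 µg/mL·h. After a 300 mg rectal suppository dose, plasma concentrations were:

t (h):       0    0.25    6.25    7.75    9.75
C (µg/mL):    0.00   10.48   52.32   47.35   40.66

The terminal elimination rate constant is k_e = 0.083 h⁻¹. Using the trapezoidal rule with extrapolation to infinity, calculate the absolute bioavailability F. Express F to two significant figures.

F = 0.42

Trapezoidal AUC_0→9.75 (rectal suppository):
  [0→0.25]: (0.00+10.48)/2 × 0.25 = 1.31
  [0.25→6.25]: (10.48+52.32)/2 × 6 = 188.4
  [6.25→7.75]: (52.32+47.35)/2 × 1.5 = 74.7525
  [7.75→9.75]: (47.35+40.66)/2 × 2 = 88.01
  Sum = 352.4725 µg/mL·h
Tail: C_last/k_e = 40.66/0.083 = 489.880
AUC_0→∞ (rectal suppository) = 352.4725 + 489.880 = 842.3525 µg/mL·h
F = (AUC_ev/D_ev)/(AUC_iv/D_iv) = (842.3525/300)/(993/150) = 2.80784/6.62 = 0.4241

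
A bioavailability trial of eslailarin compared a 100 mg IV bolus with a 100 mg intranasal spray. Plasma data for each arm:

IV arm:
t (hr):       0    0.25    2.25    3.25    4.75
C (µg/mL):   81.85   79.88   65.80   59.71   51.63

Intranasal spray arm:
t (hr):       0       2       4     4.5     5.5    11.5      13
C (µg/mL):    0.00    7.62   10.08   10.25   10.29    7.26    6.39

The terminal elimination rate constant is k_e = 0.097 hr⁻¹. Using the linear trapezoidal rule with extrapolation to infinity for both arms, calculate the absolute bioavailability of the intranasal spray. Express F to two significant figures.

F = 0.20

Trapezoidal AUC_0→4.75 (IV):
  [0→0.25]: (81.85+79.88)/2 × 0.25 = 20.21625
  [0.25→2.25]: (79.88+65.80)/2 × 2 = 145.68
  [2.25→3.25]: (65.80+59.71)/2 × 1 = 62.755
  [3.25→4.75]: (59.71+51.63)/2 × 1.5 = 83.505
  Sum = 312.15625 µg/mL·hr
IV tail: 51.63/0.097 = 532.268; AUC_iv,0→∞ = 312.15625 + 532.268 = 844.42425 µg/mL·hr
Trapezoidal AUC_0→13 (intranasal spray):
  [0→2]: (0.00+7.62)/2 × 2 = 7.62
  [2→4]: (7.62+10.08)/2 × 2 = 17.7
  [4→4.5]: (10.08+10.25)/2 × 0.5 = 5.0825
  [4.5→5.5]: (10.25+10.29)/2 × 1 = 10.27
  [5.5→11.5]: (10.29+7.26)/2 × 6 = 52.65
  [11.5→13]: (7.26+6.39)/2 × 1.5 = 10.2375
  Sum = 103.56 µg/mL·hr
intranasal spray tail: 6.39/0.097 = 65.876; AUC_ev,0→∞ = 103.56 + 65.876 = 169.436 µg/mL·hr
F = (AUC_ev/D_ev)/(AUC_iv/D_iv) = (169.436/100)/(844.42425/100) = 1.69436/8.4442425 = 0.2007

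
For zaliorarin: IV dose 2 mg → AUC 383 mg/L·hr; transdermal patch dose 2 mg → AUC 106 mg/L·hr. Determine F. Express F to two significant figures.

F = 0.28

F = (AUC_ev / D_ev) / (AUC_iv / D_iv)
  = (106/2) / (383/2)
  = 53 / 191.5 = 0.2768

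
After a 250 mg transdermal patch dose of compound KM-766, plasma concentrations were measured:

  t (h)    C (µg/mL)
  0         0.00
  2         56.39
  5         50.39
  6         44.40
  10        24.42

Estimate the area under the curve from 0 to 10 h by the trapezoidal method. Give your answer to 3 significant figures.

Trapezoidal AUC_0→10:
  [0→2]: (0.00+56.39)/2 × 2 = 56.39
  [2→5]: (56.39+50.39)/2 × 3 = 160.17
  [5→6]: (50.39+44.40)/2 × 1 = 47.395
  [6→10]: (44.40+24.42)/2 × 4 = 137.64
  Sum = 401.595 µg/mL·h

AUC = 402 µg/mL·h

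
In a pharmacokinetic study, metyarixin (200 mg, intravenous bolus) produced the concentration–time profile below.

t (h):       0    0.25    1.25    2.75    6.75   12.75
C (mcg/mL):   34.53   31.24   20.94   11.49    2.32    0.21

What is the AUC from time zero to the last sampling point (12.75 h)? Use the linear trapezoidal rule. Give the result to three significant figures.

Trapezoidal AUC_0→12.75:
  [0→0.25]: (34.53+31.24)/2 × 0.25 = 8.22125
  [0.25→1.25]: (31.24+20.94)/2 × 1 = 26.09
  [1.25→2.75]: (20.94+11.49)/2 × 1.5 = 24.3225
  [2.75→6.75]: (11.49+2.32)/2 × 4 = 27.62
  [6.75→12.75]: (2.32+0.21)/2 × 6 = 7.59
  Sum = 93.84375 mcg/mL·h

AUC = 93.8 mcg/mL·h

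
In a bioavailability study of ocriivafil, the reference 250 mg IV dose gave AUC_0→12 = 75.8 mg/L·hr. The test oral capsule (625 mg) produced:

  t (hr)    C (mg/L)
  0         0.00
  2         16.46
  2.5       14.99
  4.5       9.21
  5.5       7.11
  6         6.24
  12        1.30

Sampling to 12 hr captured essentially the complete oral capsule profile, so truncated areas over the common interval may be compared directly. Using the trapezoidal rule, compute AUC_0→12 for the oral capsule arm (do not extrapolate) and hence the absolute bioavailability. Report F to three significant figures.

Trapezoidal AUC_0→12 (oral capsule):
  [0→2]: (0.00+16.46)/2 × 2 = 16.46
  [2→2.5]: (16.46+14.99)/2 × 0.5 = 7.8625
  [2.5→4.5]: (14.99+9.21)/2 × 2 = 24.2
  [4.5→5.5]: (9.21+7.11)/2 × 1 = 8.16
  [5.5→6]: (7.11+6.24)/2 × 0.5 = 3.3375
  [6→12]: (6.24+1.30)/2 × 6 = 22.62
  Sum = 82.64 mg/L·hr
F = (AUC_ev/D_ev)/(AUC_iv/D_iv) = (82.64/625)/(75.8/250) = 0.132224/0.3032 = 0.4361

F = 0.436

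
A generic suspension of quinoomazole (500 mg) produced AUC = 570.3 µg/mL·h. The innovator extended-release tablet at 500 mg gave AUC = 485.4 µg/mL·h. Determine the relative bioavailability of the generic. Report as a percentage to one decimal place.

F_rel = 117.5%

F_rel = (AUC_test/D_test) / (AUC_ref/D_ref)
      = (570.3/500) / (485.4/500)
      = 1.1406 / 0.9708 = 1.1749 = 117.49%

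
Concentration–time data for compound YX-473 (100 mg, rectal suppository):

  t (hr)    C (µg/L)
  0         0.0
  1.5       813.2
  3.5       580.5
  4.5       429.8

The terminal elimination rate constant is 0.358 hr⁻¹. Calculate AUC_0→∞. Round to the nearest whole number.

AUC = 3709 µg/L·hr

Trapezoidal AUC_0→4.5:
  [0→1.5]: (0.0+813.2)/2 × 1.5 = 609.9
  [1.5→3.5]: (813.2+580.5)/2 × 2 = 1393.7
  [3.5→4.5]: (580.5+429.8)/2 × 1 = 505.15
  Sum = 2508.75 µg/L·hr
Extrapolated tail: C_last / k_e = 429.8 / 0.358 = 1200.559
AUC_0→∞ = 2508.75 + 1200.559 = 3709.309 µg/L·hr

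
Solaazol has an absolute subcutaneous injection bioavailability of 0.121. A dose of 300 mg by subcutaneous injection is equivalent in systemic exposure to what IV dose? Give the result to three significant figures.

Systemic exposure from an extravascular dose = F × D_ev, so the equivalent IV dose is F × D_ev.
D_iv = F × D_ev = 0.121 × 300 = 36.3 mg

D_iv = 36.3 mg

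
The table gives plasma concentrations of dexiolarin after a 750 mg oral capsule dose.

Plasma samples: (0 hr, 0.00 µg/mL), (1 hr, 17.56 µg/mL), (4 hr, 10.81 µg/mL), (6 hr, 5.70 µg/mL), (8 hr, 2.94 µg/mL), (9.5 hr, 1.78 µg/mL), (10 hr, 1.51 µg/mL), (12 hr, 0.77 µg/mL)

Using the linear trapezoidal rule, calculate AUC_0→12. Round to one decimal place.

Trapezoidal AUC_0→12:
  [0→1]: (0.00+17.56)/2 × 1 = 8.78
  [1→4]: (17.56+10.81)/2 × 3 = 42.555
  [4→6]: (10.81+5.70)/2 × 2 = 16.51
  [6→8]: (5.70+2.94)/2 × 2 = 8.64
  [8→9.5]: (2.94+1.78)/2 × 1.5 = 3.54
  [9.5→10]: (1.78+1.51)/2 × 0.5 = 0.8225
  [10→12]: (1.51+0.77)/2 × 2 = 2.28
  Sum = 83.1275 µg/mL·hr

AUC = 83.1 µg/mL·hr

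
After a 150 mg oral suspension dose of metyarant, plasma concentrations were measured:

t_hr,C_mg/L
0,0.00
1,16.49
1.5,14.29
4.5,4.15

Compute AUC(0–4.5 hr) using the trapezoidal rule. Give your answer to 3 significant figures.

Trapezoidal AUC_0→4.5:
  [0→1]: (0.00+16.49)/2 × 1 = 8.245
  [1→1.5]: (16.49+14.29)/2 × 0.5 = 7.695
  [1.5→4.5]: (14.29+4.15)/2 × 3 = 27.66
  Sum = 43.6 mg/L·hr

AUC = 43.6 mg/L·hr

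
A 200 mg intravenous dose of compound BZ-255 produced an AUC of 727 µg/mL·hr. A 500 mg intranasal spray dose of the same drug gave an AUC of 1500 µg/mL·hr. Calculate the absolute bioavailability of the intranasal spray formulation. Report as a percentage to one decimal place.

F = 82.5%

F = (AUC_ev / D_ev) / (AUC_iv / D_iv)
  = (1500/500) / (727/200)
  = 3 / 3.635 = 0.8253
  = 82.53%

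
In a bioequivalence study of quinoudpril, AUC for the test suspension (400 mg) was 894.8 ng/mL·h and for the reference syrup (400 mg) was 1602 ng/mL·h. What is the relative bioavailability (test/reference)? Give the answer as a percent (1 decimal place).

F_rel = 55.9%

F_rel = (AUC_test/D_test) / (AUC_ref/D_ref)
      = (894.8/400) / (1602/400)
      = 2.237 / 4.005 = 0.5586 = 55.86%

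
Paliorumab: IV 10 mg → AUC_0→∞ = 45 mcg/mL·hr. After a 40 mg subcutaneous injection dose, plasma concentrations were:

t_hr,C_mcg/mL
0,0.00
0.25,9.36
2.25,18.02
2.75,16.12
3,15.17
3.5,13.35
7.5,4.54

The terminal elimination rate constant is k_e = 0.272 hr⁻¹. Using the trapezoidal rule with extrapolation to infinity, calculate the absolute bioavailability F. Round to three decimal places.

F = 0.559

Trapezoidal AUC_0→7.5 (subcutaneous injection):
  [0→0.25]: (0.00+9.36)/2 × 0.25 = 1.17
  [0.25→2.25]: (9.36+18.02)/2 × 2 = 27.38
  [2.25→2.75]: (18.02+16.12)/2 × 0.5 = 8.535
  [2.75→3]: (16.12+15.17)/2 × 0.25 = 3.91125
  [3→3.5]: (15.17+13.35)/2 × 0.5 = 7.13
  [3.5→7.5]: (13.35+4.54)/2 × 4 = 35.78
  Sum = 83.90625 mcg/mL·hr
Tail: C_last/k_e = 4.54/0.272 = 16.691
AUC_0→∞ (subcutaneous injection) = 83.90625 + 16.691 = 100.59725 mcg/mL·hr
F = (AUC_ev/D_ev)/(AUC_iv/D_iv) = (100.59725/40)/(45/10) = 2.51493/4.5 = 0.5589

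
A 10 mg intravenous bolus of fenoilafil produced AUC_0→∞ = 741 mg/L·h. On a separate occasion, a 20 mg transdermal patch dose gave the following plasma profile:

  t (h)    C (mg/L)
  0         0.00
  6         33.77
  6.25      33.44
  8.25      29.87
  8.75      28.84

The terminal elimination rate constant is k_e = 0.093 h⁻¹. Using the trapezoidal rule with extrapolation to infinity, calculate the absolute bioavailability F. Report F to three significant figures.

F = 0.336

Trapezoidal AUC_0→8.75 (transdermal patch):
  [0→6]: (0.00+33.77)/2 × 6 = 101.31
  [6→6.25]: (33.77+33.44)/2 × 0.25 = 8.40125
  [6.25→8.25]: (33.44+29.87)/2 × 2 = 63.31
  [8.25→8.75]: (29.87+28.84)/2 × 0.5 = 14.6775
  Sum = 187.69875 mg/L·h
Tail: C_last/k_e = 28.84/0.093 = 310.108
AUC_0→∞ (transdermal patch) = 187.69875 + 310.108 = 497.80675 mg/L·h
F = (AUC_ev/D_ev)/(AUC_iv/D_iv) = (497.80675/20)/(741/10) = 24.8903/74.1 = 0.3359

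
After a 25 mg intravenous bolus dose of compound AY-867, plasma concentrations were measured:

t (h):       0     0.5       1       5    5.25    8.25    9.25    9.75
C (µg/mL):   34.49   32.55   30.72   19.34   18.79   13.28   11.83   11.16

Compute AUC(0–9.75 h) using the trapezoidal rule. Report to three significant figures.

AUC = 204 µg/mL·h

Trapezoidal AUC_0→9.75:
  [0→0.5]: (34.49+32.55)/2 × 0.5 = 16.76
  [0.5→1]: (32.55+30.72)/2 × 0.5 = 15.8175
  [1→5]: (30.72+19.34)/2 × 4 = 100.12
  [5→5.25]: (19.34+18.79)/2 × 0.25 = 4.76625
  [5.25→8.25]: (18.79+13.28)/2 × 3 = 48.105
  [8.25→9.25]: (13.28+11.83)/2 × 1 = 12.555
  [9.25→9.75]: (11.83+11.16)/2 × 0.5 = 5.7475
  Sum = 203.87125 µg/mL·h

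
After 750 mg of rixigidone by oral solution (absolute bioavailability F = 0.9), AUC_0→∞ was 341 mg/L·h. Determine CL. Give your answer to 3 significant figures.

CL = F × Dose / AUC_0→∞
   = 0.9 × 750 / 341 = 1.97947 L/h

CL = 1.98 L/h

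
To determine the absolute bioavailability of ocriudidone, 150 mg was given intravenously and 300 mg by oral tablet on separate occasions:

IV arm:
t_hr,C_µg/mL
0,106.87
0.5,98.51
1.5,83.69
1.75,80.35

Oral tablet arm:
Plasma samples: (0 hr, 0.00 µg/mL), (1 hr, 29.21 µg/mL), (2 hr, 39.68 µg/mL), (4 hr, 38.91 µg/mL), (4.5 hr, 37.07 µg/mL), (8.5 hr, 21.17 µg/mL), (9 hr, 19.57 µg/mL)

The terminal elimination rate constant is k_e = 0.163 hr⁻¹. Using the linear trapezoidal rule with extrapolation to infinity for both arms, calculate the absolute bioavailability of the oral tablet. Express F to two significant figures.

F = 0.30

Trapezoidal AUC_0→1.75 (IV):
  [0→0.5]: (106.87+98.51)/2 × 0.5 = 51.345
  [0.5→1.5]: (98.51+83.69)/2 × 1 = 91.1
  [1.5→1.75]: (83.69+80.35)/2 × 0.25 = 20.505
  Sum = 162.95 µg/mL·hr
IV tail: 80.35/0.163 = 492.945; AUC_iv,0→∞ = 162.95 + 492.945 = 655.895 µg/mL·hr
Trapezoidal AUC_0→9 (oral tablet):
  [0→1]: (0.00+29.21)/2 × 1 = 14.605
  [1→2]: (29.21+39.68)/2 × 1 = 34.445
  [2→4]: (39.68+38.91)/2 × 2 = 78.59
  [4→4.5]: (38.91+37.07)/2 × 0.5 = 18.995
  [4.5→8.5]: (37.07+21.17)/2 × 4 = 116.48
  [8.5→9]: (21.17+19.57)/2 × 0.5 = 10.185
  Sum = 273.3 µg/mL·hr
oral tablet tail: 19.57/0.163 = 120.061; AUC_ev,0→∞ = 273.3 + 120.061 = 393.361 µg/mL·hr
F = (AUC_ev/D_ev)/(AUC_iv/D_iv) = (393.361/300)/(655.895/150) = 1.3112/4.37263 = 0.2999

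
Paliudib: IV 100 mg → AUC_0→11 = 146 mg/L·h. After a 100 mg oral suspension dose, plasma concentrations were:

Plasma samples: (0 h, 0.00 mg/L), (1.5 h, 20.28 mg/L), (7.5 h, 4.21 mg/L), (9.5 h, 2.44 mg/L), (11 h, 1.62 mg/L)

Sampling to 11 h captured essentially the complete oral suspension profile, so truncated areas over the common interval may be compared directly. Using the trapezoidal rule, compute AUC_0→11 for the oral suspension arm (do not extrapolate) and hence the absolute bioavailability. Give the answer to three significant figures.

F = 0.674

Trapezoidal AUC_0→11 (oral suspension):
  [0→1.5]: (0.00+20.28)/2 × 1.5 = 15.21
  [1.5→7.5]: (20.28+4.21)/2 × 6 = 73.47
  [7.5→9.5]: (4.21+2.44)/2 × 2 = 6.65
  [9.5→11]: (2.44+1.62)/2 × 1.5 = 3.045
  Sum = 98.375 mg/L·h
F = (AUC_ev/D_ev)/(AUC_iv/D_iv) = (98.375/100)/(146/100) = 0.98375/1.46 = 0.6738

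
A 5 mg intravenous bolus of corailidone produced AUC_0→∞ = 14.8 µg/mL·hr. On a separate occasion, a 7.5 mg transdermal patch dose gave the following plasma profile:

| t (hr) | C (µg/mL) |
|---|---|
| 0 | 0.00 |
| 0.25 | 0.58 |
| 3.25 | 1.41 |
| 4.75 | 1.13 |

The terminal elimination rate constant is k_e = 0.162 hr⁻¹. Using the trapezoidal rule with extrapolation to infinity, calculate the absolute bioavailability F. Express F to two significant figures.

F = 0.54

Trapezoidal AUC_0→4.75 (transdermal patch):
  [0→0.25]: (0.00+0.58)/2 × 0.25 = 0.0725
  [0.25→3.25]: (0.58+1.41)/2 × 3 = 2.985
  [3.25→4.75]: (1.41+1.13)/2 × 1.5 = 1.905
  Sum = 4.9625 µg/mL·hr
Tail: C_last/k_e = 1.13/0.162 = 6.975
AUC_0→∞ (transdermal patch) = 4.9625 + 6.975 = 11.9375 µg/mL·hr
F = (AUC_ev/D_ev)/(AUC_iv/D_iv) = (11.9375/7.5)/(14.8/5) = 1.59167/2.96 = 0.5377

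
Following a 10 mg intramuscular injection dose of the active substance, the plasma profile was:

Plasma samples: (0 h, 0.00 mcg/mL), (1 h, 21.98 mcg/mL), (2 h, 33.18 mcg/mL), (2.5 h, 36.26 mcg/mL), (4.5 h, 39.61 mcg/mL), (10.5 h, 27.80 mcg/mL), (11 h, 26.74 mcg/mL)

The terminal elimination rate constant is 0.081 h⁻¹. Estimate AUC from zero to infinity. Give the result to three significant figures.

Trapezoidal AUC_0→11:
  [0→1]: (0.00+21.98)/2 × 1 = 10.99
  [1→2]: (21.98+33.18)/2 × 1 = 27.58
  [2→2.5]: (33.18+36.26)/2 × 0.5 = 17.36
  [2.5→4.5]: (36.26+39.61)/2 × 2 = 75.87
  [4.5→10.5]: (39.61+27.80)/2 × 6 = 202.23
  [10.5→11]: (27.80+26.74)/2 × 0.5 = 13.635
  Sum = 347.665 mcg/mL·h
Extrapolated tail: C_last / k_e = 26.74 / 0.081 = 330.123
AUC_0→∞ = 347.665 + 330.123 = 677.788 mcg/mL·h

AUC = 678 mcg/mL·h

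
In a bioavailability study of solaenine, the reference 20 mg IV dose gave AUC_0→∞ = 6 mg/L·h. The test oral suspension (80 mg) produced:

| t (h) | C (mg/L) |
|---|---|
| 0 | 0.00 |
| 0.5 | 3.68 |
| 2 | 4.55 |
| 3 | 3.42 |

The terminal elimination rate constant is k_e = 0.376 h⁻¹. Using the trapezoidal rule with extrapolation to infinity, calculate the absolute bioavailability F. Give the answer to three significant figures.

F = 0.841

Trapezoidal AUC_0→3 (oral suspension):
  [0→0.5]: (0.00+3.68)/2 × 0.5 = 0.92
  [0.5→2]: (3.68+4.55)/2 × 1.5 = 6.1725
  [2→3]: (4.55+3.42)/2 × 1 = 3.985
  Sum = 11.0775 mg/L·h
Tail: C_last/k_e = 3.42/0.376 = 9.096
AUC_0→∞ (oral suspension) = 11.0775 + 9.096 = 20.1735 mg/L·h
F = (AUC_ev/D_ev)/(AUC_iv/D_iv) = (20.1735/80)/(6/20) = 0.25216875/0.3 = 0.8406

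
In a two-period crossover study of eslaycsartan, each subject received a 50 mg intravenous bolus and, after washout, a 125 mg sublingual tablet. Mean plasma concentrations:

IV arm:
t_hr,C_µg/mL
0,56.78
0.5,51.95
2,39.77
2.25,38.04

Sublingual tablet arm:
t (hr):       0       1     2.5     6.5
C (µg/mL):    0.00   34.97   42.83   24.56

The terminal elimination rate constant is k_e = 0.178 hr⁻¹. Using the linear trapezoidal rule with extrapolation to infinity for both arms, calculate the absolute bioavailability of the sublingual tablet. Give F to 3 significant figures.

F = 0.437

Trapezoidal AUC_0→2.25 (IV):
  [0→0.5]: (56.78+51.95)/2 × 0.5 = 27.1825
  [0.5→2]: (51.95+39.77)/2 × 1.5 = 68.79
  [2→2.25]: (39.77+38.04)/2 × 0.25 = 9.72625
  Sum = 105.69875 µg/mL·hr
IV tail: 38.04/0.178 = 213.708; AUC_iv,0→∞ = 105.69875 + 213.708 = 319.40675 µg/mL·hr
Trapezoidal AUC_0→6.5 (sublingual tablet):
  [0→1]: (0.00+34.97)/2 × 1 = 17.485
  [1→2.5]: (34.97+42.83)/2 × 1.5 = 58.35
  [2.5→6.5]: (42.83+24.56)/2 × 4 = 134.78
  Sum = 210.615 µg/mL·hr
sublingual tablet tail: 24.56/0.178 = 137.978; AUC_ev,0→∞ = 210.615 + 137.978 = 348.593 µg/mL·hr
F = (AUC_ev/D_ev)/(AUC_iv/D_iv) = (348.593/125)/(319.40675/50) = 2.788744/6.388135 = 0.4366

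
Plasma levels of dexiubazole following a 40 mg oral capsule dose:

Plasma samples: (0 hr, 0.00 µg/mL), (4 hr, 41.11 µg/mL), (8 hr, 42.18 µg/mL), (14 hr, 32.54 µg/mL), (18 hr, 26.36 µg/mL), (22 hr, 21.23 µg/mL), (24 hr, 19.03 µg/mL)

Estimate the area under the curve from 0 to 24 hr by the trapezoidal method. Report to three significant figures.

Trapezoidal AUC_0→24:
  [0→4]: (0.00+41.11)/2 × 4 = 82.22
  [4→8]: (41.11+42.18)/2 × 4 = 166.58
  [8→14]: (42.18+32.54)/2 × 6 = 224.16
  [14→18]: (32.54+26.36)/2 × 4 = 117.8
  [18→22]: (26.36+21.23)/2 × 4 = 95.18
  [22→24]: (21.23+19.03)/2 × 2 = 40.26
  Sum = 726.2 µg/mL·hr

AUC = 726 µg/mL·hr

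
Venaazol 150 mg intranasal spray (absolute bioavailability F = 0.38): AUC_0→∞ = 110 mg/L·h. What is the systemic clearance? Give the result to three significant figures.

CL = 0.518 L/h

CL = F × Dose / AUC_0→∞
   = 0.38 × 150 / 110 = 0.518182 L/h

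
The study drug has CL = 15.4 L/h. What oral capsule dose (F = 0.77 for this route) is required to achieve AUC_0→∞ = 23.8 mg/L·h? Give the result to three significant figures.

Dose = CL × AUC_0→∞ / F
     = 15.4 × 23.8 / 0.77 = 476 mg

Dose = 476 mg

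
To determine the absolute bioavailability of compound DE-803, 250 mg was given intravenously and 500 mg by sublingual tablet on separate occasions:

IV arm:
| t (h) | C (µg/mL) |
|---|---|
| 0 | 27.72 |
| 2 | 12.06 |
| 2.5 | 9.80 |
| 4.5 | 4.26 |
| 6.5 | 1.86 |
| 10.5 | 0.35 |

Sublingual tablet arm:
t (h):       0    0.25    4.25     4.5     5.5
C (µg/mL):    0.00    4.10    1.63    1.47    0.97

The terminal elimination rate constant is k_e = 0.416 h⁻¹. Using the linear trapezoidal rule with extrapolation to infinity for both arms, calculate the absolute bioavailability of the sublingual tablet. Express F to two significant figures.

Trapezoidal AUC_0→10.5 (IV):
  [0→2]: (27.72+12.06)/2 × 2 = 39.78
  [2→2.5]: (12.06+9.80)/2 × 0.5 = 5.465
  [2.5→4.5]: (9.80+4.26)/2 × 2 = 14.06
  [4.5→6.5]: (4.26+1.86)/2 × 2 = 6.12
  [6.5→10.5]: (1.86+0.35)/2 × 4 = 4.42
  Sum = 69.845 µg/mL·h
IV tail: 0.35/0.416 = 0.841; AUC_iv,0→∞ = 69.845 + 0.841 = 70.686 µg/mL·h
Trapezoidal AUC_0→5.5 (sublingual tablet):
  [0→0.25]: (0.00+4.10)/2 × 0.25 = 0.5125
  [0.25→4.25]: (4.10+1.63)/2 × 4 = 11.46
  [4.25→4.5]: (1.63+1.47)/2 × 0.25 = 0.3875
  [4.5→5.5]: (1.47+0.97)/2 × 1 = 1.22
  Sum = 13.58 µg/mL·h
sublingual tablet tail: 0.97/0.416 = 2.332; AUC_ev,0→∞ = 13.58 + 2.332 = 15.912 µg/mL·h
F = (AUC_ev/D_ev)/(AUC_iv/D_iv) = (15.912/500)/(70.686/250) = 0.031824/0.282744 = 0.1126

F = 0.11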